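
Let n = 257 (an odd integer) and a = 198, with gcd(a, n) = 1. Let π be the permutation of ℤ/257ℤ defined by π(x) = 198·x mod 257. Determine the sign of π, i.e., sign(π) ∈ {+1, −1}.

+1

Start at x=98: 98 → 129 → 99 → 70 → 239 → 34 → 50 → … (one orbit).
The orbit structure of x ↦ 198x mod 257: 3 orbits of sizes [128, 128, 1].
257 − 3 = 254 transpositions; sign(π) = (−1)^254 = +1.
Check: (198/257) = +1 by Zolotarev.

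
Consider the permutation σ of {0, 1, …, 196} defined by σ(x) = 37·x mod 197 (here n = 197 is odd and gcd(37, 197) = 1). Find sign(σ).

+1

Orbit of 29 under x↦37x: [29, 88, 104, 105, 142, 132, 156]… (length divides ord_197(37)).
Cycle lengths of π_37 on ℤ/197ℤ: [49, 49, 49, 49, 1]; 5 cycles in total.
sign(π) = (−1)^{n − #cycles} = (−1)^{197−5} = (−1)^192 = +1.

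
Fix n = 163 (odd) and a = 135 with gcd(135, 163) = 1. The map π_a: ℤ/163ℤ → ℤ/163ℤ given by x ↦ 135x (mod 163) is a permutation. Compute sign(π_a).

+1

Trace 6: π^k(6) = [6, 158, 140, 155, 61, 85, 65] for k=0..6.
7 cycles of lengths [27, 27, 27, 27, 27, 27, 1].
7 cycles on 163: each ℓ→(−1)^(ℓ−1), product (−1)^156 = +1.
The Jacobi symbol (135|163) = +1 (Zolotarev) agrees.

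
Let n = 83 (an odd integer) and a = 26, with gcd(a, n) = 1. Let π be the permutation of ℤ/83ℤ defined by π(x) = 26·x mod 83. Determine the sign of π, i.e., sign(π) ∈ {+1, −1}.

Orbit of 31 under x↦26x: [31, 59, 40, 44, 65, 30, 33]… (length divides ord_83(26)).
The orbit structure of x ↦ 26x mod 83: 3 orbits of sizes [41, 41, 1].
83 − 3 = 80 transpositions; sign(π) = (−1)^80 = +1.
The Jacobi symbol (26|83) = +1 (Zolotarev) agrees.

+1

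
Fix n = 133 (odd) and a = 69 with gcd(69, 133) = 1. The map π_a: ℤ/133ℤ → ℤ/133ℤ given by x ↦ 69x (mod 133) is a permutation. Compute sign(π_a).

+1

Trace 69: π^k(69) = [69, 106, 132, 64, 27, 1] for k=0..5.
Cycle lengths of π_69 on ℤ/133ℤ: [6, 6, 6, 6, 6, 6, 6, 6, 6, 6, 6, 6, 6, 6, 6, 6, 6, 6, 6, 6, 6, 2, 2, 2, 1]; 25 cycles in total.
sign(π) = (−1)^{n − #cycles} = (−1)^{133−25} = (−1)^108 = +1.
Via Zolotarev, sign(π_{69}) = (69|133) = +1.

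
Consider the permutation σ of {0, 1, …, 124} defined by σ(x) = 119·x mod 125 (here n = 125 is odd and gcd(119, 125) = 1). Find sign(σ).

+1

Orbit of 91 under x↦119x: [91, 79, 26, 94, 61, 9, 71]… (length divides ord_125(119)).
Cycle type of π: 50×2 + 10×2 + 2×2 + 1; total 7 cycles.
sign(π) = (−1)^{n − #cycles} = (−1)^{125−7} = (−1)^118 = +1.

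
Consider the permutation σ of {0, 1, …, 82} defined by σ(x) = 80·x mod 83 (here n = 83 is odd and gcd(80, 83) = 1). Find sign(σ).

Orbit of 49 under x↦80x: [49, 19, 26, 5, 68, 45, 31]… (length divides ord_83(80)).
2 cycles of lengths [82, 1].
2 cycles on 83: each ℓ→(−1)^(ℓ−1), product (−1)^81 = -1.
Via Zolotarev, sign(π_{80}) = (80|83) = -1.

-1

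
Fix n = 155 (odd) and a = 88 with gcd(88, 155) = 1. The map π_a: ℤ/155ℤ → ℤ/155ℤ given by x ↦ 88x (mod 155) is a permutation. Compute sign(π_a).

Start at x=68: 68 → 94 → 57 → 56 → 123 → 129 → 37 → … (one orbit).
π_88 has 17 disjoint cycles with lengths [12, 12, 12, 12, 12, 12, 12, 12, 12, 12, 6, 6, 6, 6, 6, 4, 1] on {0,…,154}.
With 17 cycles on 155 points, sign = (−1)^{155−17} = +1.
(88|155)_J = +1 (Zolotarev's lemma cross-check).

+1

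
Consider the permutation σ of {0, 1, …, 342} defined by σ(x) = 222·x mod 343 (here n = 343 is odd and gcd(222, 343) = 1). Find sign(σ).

-1

Start at x=59: 59 → 64 → 145 → 291 → 118 → 128 → 290 → … (one orbit).
Cycle type of π: 294 + 42 + 6 + 1; total 4 cycles.
n − c = 343 − 4 = 339; sign = (−1)^339 = -1.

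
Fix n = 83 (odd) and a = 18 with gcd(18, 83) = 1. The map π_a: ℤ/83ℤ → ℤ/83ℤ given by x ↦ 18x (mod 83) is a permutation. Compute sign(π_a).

-1

Start at x=51: 51 → 5 → 7 → 43 → 27 → 71 → 33 → … (one orbit).
2 cycles of lengths [82, 1].
With 2 cycles on 83 points, sign = (−1)^{83−2} = -1.
Via Zolotarev, sign(π_{18}) = (18|83) = -1.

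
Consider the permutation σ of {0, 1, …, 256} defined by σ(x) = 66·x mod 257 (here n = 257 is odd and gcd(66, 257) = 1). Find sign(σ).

Trace 104: π^k(104) = [104, 182, 190, 204, 100, 175, 242] for k=0..6.
Cycle lengths of π_66 on ℤ/257ℤ: [256, 1]; 2 cycles in total.
2 cycles on 257: each ℓ→(−1)^(ℓ−1), product (−1)^255 = -1.
Zolotarev: (66|257) = -1, matching the cycle-count sign.

-1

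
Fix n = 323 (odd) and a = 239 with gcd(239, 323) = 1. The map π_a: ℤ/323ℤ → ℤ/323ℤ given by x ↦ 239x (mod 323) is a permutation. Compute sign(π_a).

Trace 239: π^k(239) = [239, 273, 1] for k=0..2.
Cycle lengths of π_239 on ℤ/323ℤ: [3, 3, 3, 3, 3, 3, 3, 3, 3, 3, 3, 3, 3, 3, 3, 3, 3, 3, 3, 3, 3, 3, 3, 3, 3, 3, 3, 3, 3, 3, 3, 3, 3, 3, 3, 3, 3, 3, 3, 3, 3, 3, 3, 3, 3, 3, 3, 3, 3, 3, 3, 3, 3, 3, 3, 3, 3, 3, 3, 3, 3, 3, 3, 3, 3, 3, 3, 3, 3, 3, 3, 3, 3, 3, 3, 3, 3, 3, 3, 3, 3, 3, 3, 3, 3, 3, 3, 3, 3, 3, 3, 3, 3, 3, 3, 3, 3, 3, 3, 3, 3, 3, 1, 1, 1, 1, 1, 1, 1, 1, 1, 1, 1, 1, 1, 1, 1, 1, 1]; 119 cycles in total.
323 − 119 = 204 transpositions; sign(π) = (−1)^204 = +1.
The Jacobi symbol (239|323) = +1 (Zolotarev) agrees.

+1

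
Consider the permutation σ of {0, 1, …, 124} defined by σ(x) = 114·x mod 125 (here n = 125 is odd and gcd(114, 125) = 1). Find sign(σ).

Trace 46: π^k(46) = [46, 119, 66, 24, 111, 29, 56] for k=0..6.
π_114 has 7 disjoint cycles with lengths [50, 50, 10, 10, 2, 2, 1] on {0,…,124}.
With 7 cycles on 125 points, sign = (−1)^{125−7} = +1.
Via Zolotarev, sign(π_{114}) = (114|125) = +1.

+1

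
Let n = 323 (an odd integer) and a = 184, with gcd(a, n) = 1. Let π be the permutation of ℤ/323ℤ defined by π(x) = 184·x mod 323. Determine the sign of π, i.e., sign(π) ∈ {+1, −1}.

+1

Trace 116: π^k(116) = [116, 26, 262, 81, 46, 66, 193] for k=0..6.
Cycle type of π: 144×2 + 18 + 16 + 1; total 5 cycles.
n − c = 323 − 5 = 318; sign = (−1)^318 = +1.
(184|323)_J = +1 (Zolotarev's lemma cross-check).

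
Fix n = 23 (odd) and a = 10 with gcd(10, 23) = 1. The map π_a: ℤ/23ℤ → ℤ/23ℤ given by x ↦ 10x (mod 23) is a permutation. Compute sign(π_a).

-1

Orbit of 13 under x↦10x: [13, 15, 12, 5, 4, 17, 9]… (length divides ord_23(10)).
The orbit structure of x ↦ 10x mod 23: 2 orbits of sizes [22, 1].
n − c = 23 − 2 = 21; sign = (−1)^21 = -1.
Via Zolotarev, sign(π_{10}) = (10|23) = -1.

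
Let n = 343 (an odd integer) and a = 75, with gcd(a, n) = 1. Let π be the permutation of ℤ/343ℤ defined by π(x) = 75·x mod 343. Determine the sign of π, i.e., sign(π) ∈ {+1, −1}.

-1

Trace 276: π^k(276) = [276, 120, 82, 319, 258, 142, 17] for k=0..6.
π_75 has 4 disjoint cycles with lengths [294, 42, 6, 1] on {0,…,342}.
sign(π) = (−1)^{n − #cycles} = (−1)^{343−4} = (−1)^339 = -1.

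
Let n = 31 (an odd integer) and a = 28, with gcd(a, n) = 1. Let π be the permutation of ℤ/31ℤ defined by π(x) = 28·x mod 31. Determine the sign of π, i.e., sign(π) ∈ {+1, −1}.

+1

Orbit of 9 under x↦28x: [9, 4, 19, 5, 16, 14, 20]… (length divides ord_31(28)).
Decompose π into cycles: lengths [15, 15, 1] (3 cycles, including the fixed point 0).
With 3 cycles on 31 points, sign = (−1)^{31−3} = +1.
(28|31)_J = +1 (Zolotarev's lemma cross-check).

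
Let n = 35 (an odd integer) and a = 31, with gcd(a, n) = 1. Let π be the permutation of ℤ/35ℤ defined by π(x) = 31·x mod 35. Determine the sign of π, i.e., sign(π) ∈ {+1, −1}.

Trace 11: π^k(11) = [11, 26, 1, 31, 16, 6] for k=0..5.
Cycle lengths of π_31 on ℤ/35ℤ: [6, 6, 6, 6, 6, 1, 1, 1, 1, 1]; 10 cycles in total.
35 − 10 = 25 transpositions; sign(π) = (−1)^25 = -1.

-1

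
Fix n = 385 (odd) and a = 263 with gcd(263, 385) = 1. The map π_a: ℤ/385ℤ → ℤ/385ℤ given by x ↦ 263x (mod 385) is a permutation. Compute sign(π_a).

Trace 197: π^k(197) = [197, 221, 373, 309, 32, 331, 43] for k=0..6.
51 cycles of lengths [12, 12, 12, 12, 12, 12, 12, 12, 12, 12, 12, 12, 12, 12, 12, 12, 12, 12, 12, 12, 12, 12, 6, 6, 6, 6, 6, 6, 6, 6, 6, 6, 4, 4, 4, 4, 4, 4, 4, 4, 4, 4, 4, 3, 3, 2, 2, 2, 2, 2, 1].
Σ(ℓ_i−1) = 385−51 = 334; sign = (−1)^334 = +1.

+1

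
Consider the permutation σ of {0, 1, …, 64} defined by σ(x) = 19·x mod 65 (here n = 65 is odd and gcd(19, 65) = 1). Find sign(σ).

Trace 51: π^k(51) = [51, 59, 16, 44, 56, 24, 1] for k=0..6.
The orbit structure of x ↦ 19x mod 65: 8 orbits of sizes [12, 12, 12, 12, 12, 2, 2, 1].
n − c = 65 − 8 = 57; sign = (−1)^57 = -1.

-1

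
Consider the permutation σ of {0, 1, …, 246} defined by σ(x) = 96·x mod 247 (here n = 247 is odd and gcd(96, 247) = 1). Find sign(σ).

Start at x=77: 77 → 229 → 1 → 96 → 77 (one orbit).
π_96 has 76 disjoint cycles with lengths [4, 4, 4, 4, 4, 4, 4, 4, 4, 4, 4, 4, 4, 4, 4, 4, 4, 4, 4, 4, 4, 4, 4, 4, 4, 4, 4, 4, 4, 4, 4, 4, 4, 4, 4, 4, 4, 4, 4, 4, 4, 4, 4, 4, 4, 4, 4, 4, 4, 4, 4, 4, 4, 4, 4, 4, 4, 1, 1, 1, 1, 1, 1, 1, 1, 1, 1, 1, 1, 1, 1, 1, 1, 1, 1, 1] on {0,…,246}.
Σ(ℓ_i−1) = 247−76 = 171; sign = (−1)^171 = -1.
The Jacobi symbol (96|247) = -1 (Zolotarev) agrees.

-1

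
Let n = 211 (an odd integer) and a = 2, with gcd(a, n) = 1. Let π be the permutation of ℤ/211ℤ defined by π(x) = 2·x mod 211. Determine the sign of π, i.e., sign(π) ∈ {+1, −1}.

Start at x=80: 80 → 160 → 109 → 7 → 14 → 28 → 56 → … (one orbit).
2 cycles of lengths [210, 1].
n − c = 211 − 2 = 209; sign = (−1)^209 = -1.
(2|211)_J = -1 (Zolotarev's lemma cross-check).

-1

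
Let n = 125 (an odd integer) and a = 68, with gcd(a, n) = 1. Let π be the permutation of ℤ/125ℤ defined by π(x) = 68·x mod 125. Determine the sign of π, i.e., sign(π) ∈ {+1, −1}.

Trace 68: π^k(68) = [68, 124, 57, 1] for k=0..3.
Cycle type of π: 4×31 + 1; total 32 cycles.
125 − 32 = 93 transpositions; sign(π) = (−1)^93 = -1.
Via Zolotarev, sign(π_{68}) = (68|125) = -1.

-1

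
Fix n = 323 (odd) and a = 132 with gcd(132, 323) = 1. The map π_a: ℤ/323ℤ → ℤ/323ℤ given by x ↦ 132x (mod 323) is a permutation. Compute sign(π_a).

Trace 1: π^k(1) = [1, 132, 305, 208] for k=0..3.
Decompose π into cycles: lengths [4, 4, 4, 4, 4, 4, 4, 4, 4, 4, 4, 4, 4, 4, 4, 4, 4, 4, 4, 4, 4, 4, 4, 4, 4, 4, 4, 4, 4, 4, 4, 4, 4, 4, 4, 4, 4, 4, 4, 4, 4, 4, 4, 4, 4, 4, 4, 4, 4, 4, 4, 4, 4, 4, 4, 4, 4, 4, 4, 4, 4, 4, 4, 4, 4, 4, 4, 4, 4, 4, 4, 4, 4, 4, 4, 4, 2, 2, 2, 2, 2, 2, 2, 2, 2, 1] (86 cycles, including the fixed point 0).
86 cycles on 323: each ℓ→(−1)^(ℓ−1), product (−1)^237 = -1.
The Jacobi symbol (132|323) = -1 (Zolotarev) agrees.

-1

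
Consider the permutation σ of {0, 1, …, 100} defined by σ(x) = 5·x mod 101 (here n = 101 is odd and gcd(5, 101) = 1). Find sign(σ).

Orbit of 36 under x↦5x: [36, 79, 92, 56, 78, 87, 31]… (length divides ord_101(5)).
π_5 has 5 disjoint cycles with lengths [25, 25, 25, 25, 1] on {0,…,100}.
sign(π) = (−1)^{n − #cycles} = (−1)^{101−5} = (−1)^96 = +1.
(5|101)_J = +1 (Zolotarev's lemma cross-check).

+1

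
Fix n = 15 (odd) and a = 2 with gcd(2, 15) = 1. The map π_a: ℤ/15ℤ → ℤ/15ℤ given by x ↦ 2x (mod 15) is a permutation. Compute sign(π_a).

+1

Start at x=2: 2 → 4 → 8 → 1 → 2 (one orbit).
The orbit structure of x ↦ 2x mod 15: 5 orbits of sizes [4, 4, 4, 2, 1].
With 5 cycles on 15 points, sign = (−1)^{15−5} = +1.
Zolotarev: (2|15) = +1, matching the cycle-count sign.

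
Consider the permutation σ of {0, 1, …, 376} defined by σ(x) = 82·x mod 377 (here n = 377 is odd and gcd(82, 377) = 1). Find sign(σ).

+1

Start at x=103: 103 → 152 → 23 → 1 → 82 → 315 → 194 → … (one orbit).
The orbit structure of x ↦ 82x mod 377: 15 orbits of sizes [42, 42, 42, 42, 42, 42, 42, 42, 7, 7, 7, 7, 6, 6, 1].
n − c = 377 − 15 = 362; sign = (−1)^362 = +1.
The Jacobi symbol (82|377) = +1 (Zolotarev) agrees.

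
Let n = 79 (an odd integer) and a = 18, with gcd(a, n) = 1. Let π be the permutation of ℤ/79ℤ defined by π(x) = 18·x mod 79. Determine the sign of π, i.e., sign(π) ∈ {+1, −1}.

+1

Start at x=21: 21 → 62 → 10 → 22 → 1 → 18 → 8 → … (one orbit).
π_18 has 7 disjoint cycles with lengths [13, 13, 13, 13, 13, 13, 1] on {0,…,78}.
7 cycles on 79: each ℓ→(−1)^(ℓ−1), product (−1)^72 = +1.
(18|79)_J = +1 (Zolotarev's lemma cross-check).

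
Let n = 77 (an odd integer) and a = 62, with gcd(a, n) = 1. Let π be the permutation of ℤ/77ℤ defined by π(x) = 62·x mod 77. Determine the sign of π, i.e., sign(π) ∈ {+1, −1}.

Orbit of 1 under x↦62x: [1, 62, 71, 13, 36, 76, 15]… (length divides ord_77(62)).
π_62 has 11 disjoint cycles with lengths [10, 10, 10, 10, 10, 10, 10, 2, 2, 2, 1] on {0,…,76}.
With 11 cycles on 77 points, sign = (−1)^{77−11} = +1.

+1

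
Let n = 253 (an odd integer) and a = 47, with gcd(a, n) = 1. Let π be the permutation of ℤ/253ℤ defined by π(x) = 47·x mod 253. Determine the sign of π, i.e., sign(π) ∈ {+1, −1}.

Orbit of 47 under x↦47x: [47, 185, 93, 70, 1]… (length divides ord_253(47)).
Cycle lengths of π_47 on ℤ/253ℤ: [5, 5, 5, 5, 5, 5, 5, 5, 5, 5, 5, 5, 5, 5, 5, 5, 5, 5, 5, 5, 5, 5, 5, 5, 5, 5, 5, 5, 5, 5, 5, 5, 5, 5, 5, 5, 5, 5, 5, 5, 5, 5, 5, 5, 5, 5, 1, 1, 1, 1, 1, 1, 1, 1, 1, 1, 1, 1, 1, 1, 1, 1, 1, 1, 1, 1, 1, 1, 1]; 69 cycles in total.
253 − 69 = 184 transpositions; sign(π) = (−1)^184 = +1.

+1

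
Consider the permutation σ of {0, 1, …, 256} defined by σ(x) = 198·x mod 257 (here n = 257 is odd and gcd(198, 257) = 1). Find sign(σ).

Trace 16: π^k(16) = [16, 84, 184, 195, 60, 58, 176] for k=0..6.
The orbit structure of x ↦ 198x mod 257: 3 orbits of sizes [128, 128, 1].
Σ(ℓ_i−1) = 257−3 = 254; sign = (−1)^254 = +1.

+1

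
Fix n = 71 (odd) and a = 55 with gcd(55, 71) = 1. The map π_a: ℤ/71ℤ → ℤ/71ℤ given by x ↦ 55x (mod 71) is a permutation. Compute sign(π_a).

Orbit of 60 under x↦55x: [60, 34, 24, 42, 38, 31, 1]… (length divides ord_71(55)).
π_55 has 2 disjoint cycles with lengths [70, 1] on {0,…,70}.
n − c = 71 − 2 = 69; sign = (−1)^69 = -1.

-1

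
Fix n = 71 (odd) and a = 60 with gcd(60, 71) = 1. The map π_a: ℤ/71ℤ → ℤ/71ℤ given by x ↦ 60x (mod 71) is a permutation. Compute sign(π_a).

+1

Orbit of 49 under x↦60x: [49, 29, 36, 30, 25, 9, 43]… (length divides ord_71(60)).
π_60 has 3 disjoint cycles with lengths [35, 35, 1] on {0,…,70}.
sign(π) = (−1)^{n − #cycles} = (−1)^{71−3} = (−1)^68 = +1.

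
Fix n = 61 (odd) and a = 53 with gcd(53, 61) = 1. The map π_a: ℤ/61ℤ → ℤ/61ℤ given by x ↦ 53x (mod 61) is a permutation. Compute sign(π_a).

-1

Start at x=41: 41 → 38 → 1 → 53 → 3 → 37 → 9 → … (one orbit).
π_53 has 4 disjoint cycles with lengths [20, 20, 20, 1] on {0,…,60}.
61 − 4 = 57 transpositions; sign(π) = (−1)^57 = -1.
Check: (53/61) = -1 by Zolotarev.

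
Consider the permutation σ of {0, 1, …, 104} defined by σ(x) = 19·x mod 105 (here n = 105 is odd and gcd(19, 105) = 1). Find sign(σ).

Trace 46: π^k(46) = [46, 34, 16, 94, 1, 19] for k=0..5.
Cycle lengths of π_19 on ℤ/105ℤ: [6, 6, 6, 6, 6, 6, 6, 6, 6, 6, 6, 6, 6, 6, 6, 2, 2, 2, 2, 2, 2, 1, 1, 1]; 24 cycles in total.
105 − 24 = 81 transpositions; sign(π) = (−1)^81 = -1.

-1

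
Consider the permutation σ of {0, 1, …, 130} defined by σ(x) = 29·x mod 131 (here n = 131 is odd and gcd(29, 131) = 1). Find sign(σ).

-1

Start at x=105: 105 → 32 → 11 → 57 → 81 → 122 → 1 → … (one orbit).
Cycle lengths of π_29 on ℤ/131ℤ: [130, 1]; 2 cycles in total.
With 2 cycles on 131 points, sign = (−1)^{131−2} = -1.
(29|131)_J = -1 (Zolotarev's lemma cross-check).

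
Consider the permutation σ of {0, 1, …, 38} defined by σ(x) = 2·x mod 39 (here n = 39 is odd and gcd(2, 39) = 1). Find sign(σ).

+1

Start at x=32: 32 → 25 → 11 → 22 → 5 → 10 → 20 → … (one orbit).
Decompose π into cycles: lengths [12, 12, 12, 2, 1] (5 cycles, including the fixed point 0).
With 5 cycles on 39 points, sign = (−1)^{39−5} = +1.
(2|39)_J = +1 (Zolotarev's lemma cross-check).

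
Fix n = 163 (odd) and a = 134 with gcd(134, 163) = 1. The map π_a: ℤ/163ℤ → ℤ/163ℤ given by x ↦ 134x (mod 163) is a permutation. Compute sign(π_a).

Start at x=71: 71 → 60 → 53 → 93 → 74 → 136 → 131 → … (one orbit).
The orbit structure of x ↦ 134x mod 163: 3 orbits of sizes [81, 81, 1].
With 3 cycles on 163 points, sign = (−1)^{163−3} = +1.

+1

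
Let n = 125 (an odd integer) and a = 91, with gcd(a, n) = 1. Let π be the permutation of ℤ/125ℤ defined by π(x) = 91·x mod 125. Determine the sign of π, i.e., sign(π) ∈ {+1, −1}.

Trace 101: π^k(101) = [101, 66, 6, 46, 61, 51, 16] for k=0..6.
π_91 has 13 disjoint cycles with lengths [25, 25, 25, 25, 5, 5, 5, 5, 1, 1, 1, 1, 1] on {0,…,124}.
13 cycles on 125: each ℓ→(−1)^(ℓ−1), product (−1)^112 = +1.
Via Zolotarev, sign(π_{91}) = (91|125) = +1.

+1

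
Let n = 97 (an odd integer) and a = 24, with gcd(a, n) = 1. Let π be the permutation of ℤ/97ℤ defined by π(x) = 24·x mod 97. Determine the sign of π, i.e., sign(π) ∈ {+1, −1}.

+1

Orbit of 33 under x↦24x: [33, 16, 93, 1, 24, 91, 50]… (length divides ord_97(24)).
Decompose π into cycles: lengths [24, 24, 24, 24, 1] (5 cycles, including the fixed point 0).
Σ(ℓ_i−1) = 97−5 = 92; sign = (−1)^92 = +1.
Zolotarev: (24|97) = +1, matching the cycle-count sign.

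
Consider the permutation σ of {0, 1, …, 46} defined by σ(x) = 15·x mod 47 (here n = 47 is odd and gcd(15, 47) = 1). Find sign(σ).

Start at x=31: 31 → 42 → 19 → 3 → 45 → 17 → 20 → … (one orbit).
Decompose π into cycles: lengths [46, 1] (2 cycles, including the fixed point 0).
sign(π) = (−1)^{n − #cycles} = (−1)^{47−2} = (−1)^45 = -1.

-1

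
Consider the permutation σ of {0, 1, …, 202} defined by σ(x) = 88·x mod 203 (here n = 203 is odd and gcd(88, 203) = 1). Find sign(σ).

+1

Start at x=88: 88 → 30 → 1 → 88 (one orbit).
Decompose π into cycles: lengths [3, 3, 3, 3, 3, 3, 3, 3, 3, 3, 3, 3, 3, 3, 3, 3, 3, 3, 3, 3, 3, 3, 3, 3, 3, 3, 3, 3, 3, 3, 3, 3, 3, 3, 3, 3, 3, 3, 3, 3, 3, 3, 3, 3, 3, 3, 3, 3, 3, 3, 3, 3, 3, 3, 3, 3, 3, 3, 1, 1, 1, 1, 1, 1, 1, 1, 1, 1, 1, 1, 1, 1, 1, 1, 1, 1, 1, 1, 1, 1, 1, 1, 1, 1, 1, 1, 1] (87 cycles, including the fixed point 0).
203 − 87 = 116 transpositions; sign(π) = (−1)^116 = +1.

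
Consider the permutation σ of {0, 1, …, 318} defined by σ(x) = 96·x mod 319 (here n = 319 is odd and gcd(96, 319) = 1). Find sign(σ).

-1

Trace 190: π^k(190) = [190, 57, 49, 238, 199, 283, 53] for k=0..6.
Cycle type of π: 70×4 + 14×2 + 10 + 1; total 8 cycles.
sign(π) = (−1)^{n − #cycles} = (−1)^{319−8} = (−1)^311 = -1.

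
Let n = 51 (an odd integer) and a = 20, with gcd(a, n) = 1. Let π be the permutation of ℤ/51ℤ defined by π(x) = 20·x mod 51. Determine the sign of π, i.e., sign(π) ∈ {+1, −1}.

Start at x=16: 16 → 14 → 25 → 41 → 4 → 29 → 19 → … (one orbit).
Decompose π into cycles: lengths [16, 16, 16, 2, 1] (5 cycles, including the fixed point 0).
51 − 5 = 46 transpositions; sign(π) = (−1)^46 = +1.
Zolotarev: (20|51) = +1, matching the cycle-count sign.

+1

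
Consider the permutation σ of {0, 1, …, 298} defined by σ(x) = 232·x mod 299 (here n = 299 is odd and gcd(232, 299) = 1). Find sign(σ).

-1

Trace 144: π^k(144) = [144, 219, 277, 278, 211, 215, 246] for k=0..6.
The orbit structure of x ↦ 232x mod 299: 6 orbits of sizes [132, 132, 12, 11, 11, 1].
n − c = 299 − 6 = 293; sign = (−1)^293 = -1.
Via Zolotarev, sign(π_{232}) = (232|299) = -1.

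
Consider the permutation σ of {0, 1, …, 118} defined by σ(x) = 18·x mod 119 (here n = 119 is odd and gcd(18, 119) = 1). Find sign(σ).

+1

Orbit of 86 under x↦18x: [86, 1, 18]… (length divides ord_119(18)).
Cycle lengths of π_18 on ℤ/119ℤ: [3, 3, 3, 3, 3, 3, 3, 3, 3, 3, 3, 3, 3, 3, 3, 3, 3, 3, 3, 3, 3, 3, 3, 3, 3, 3, 3, 3, 3, 3, 3, 3, 3, 3, 1, 1, 1, 1, 1, 1, 1, 1, 1, 1, 1, 1, 1, 1, 1, 1, 1]; 51 cycles in total.
With 51 cycles on 119 points, sign = (−1)^{119−51} = +1.
Zolotarev: (18|119) = +1, matching the cycle-count sign.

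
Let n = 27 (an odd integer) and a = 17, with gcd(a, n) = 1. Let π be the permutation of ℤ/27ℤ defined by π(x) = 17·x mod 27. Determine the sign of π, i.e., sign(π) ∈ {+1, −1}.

Trace 1: π^k(1) = [1, 17, 19, 26, 10, 8] for k=0..5.
π_17 has 8 disjoint cycles with lengths [6, 6, 6, 2, 2, 2, 2, 1] on {0,…,26}.
27 − 8 = 19 transpositions; sign(π) = (−1)^19 = -1.

-1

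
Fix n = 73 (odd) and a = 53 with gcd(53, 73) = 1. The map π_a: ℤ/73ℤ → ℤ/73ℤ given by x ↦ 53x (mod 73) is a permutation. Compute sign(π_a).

-1

Trace 47: π^k(47) = [47, 9, 39, 23, 51, 2, 33] for k=0..6.
Cycle type of π: 72 + 1; total 2 cycles.
sign(π) = (−1)^{n − #cycles} = (−1)^{73−2} = (−1)^71 = -1.
Check: (53/73) = -1 by Zolotarev.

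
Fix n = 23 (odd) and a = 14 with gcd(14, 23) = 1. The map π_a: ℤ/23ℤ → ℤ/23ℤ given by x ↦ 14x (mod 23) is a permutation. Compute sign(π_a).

-1

Trace 13: π^k(13) = [13, 21, 18, 22, 9, 11, 16] for k=0..6.
π_14 has 2 disjoint cycles with lengths [22, 1] on {0,…,22}.
n − c = 23 − 2 = 21; sign = (−1)^21 = -1.
(14|23)_J = -1 (Zolotarev's lemma cross-check).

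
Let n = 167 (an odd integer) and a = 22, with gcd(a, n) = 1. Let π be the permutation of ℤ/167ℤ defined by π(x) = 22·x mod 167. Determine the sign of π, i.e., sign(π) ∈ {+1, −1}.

+1

Orbit of 3 under x↦22x: [3, 66, 116, 47, 32, 36, 124]… (length divides ord_167(22)).
Cycle lengths of π_22 on ℤ/167ℤ: [83, 83, 1]; 3 cycles in total.
n − c = 167 − 3 = 164; sign = (−1)^164 = +1.
The Jacobi symbol (22|167) = +1 (Zolotarev) agrees.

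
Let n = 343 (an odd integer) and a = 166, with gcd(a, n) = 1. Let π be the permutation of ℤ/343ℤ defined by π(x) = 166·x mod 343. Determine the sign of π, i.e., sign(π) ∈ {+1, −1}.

Orbit of 178 under x↦166x: [178, 50, 68, 312, 342, 177, 227]… (length divides ord_343(166)).
Cycle type of π: 42×7 + 6×8 + 1; total 16 cycles.
343 − 16 = 327 transpositions; sign(π) = (−1)^327 = -1.
Via Zolotarev, sign(π_{166}) = (166|343) = -1.

-1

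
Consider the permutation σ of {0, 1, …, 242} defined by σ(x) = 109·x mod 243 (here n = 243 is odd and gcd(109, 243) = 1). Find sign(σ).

+1

Start at x=1: 1 → 109 → 217 → 82 → 190 → 55 → 163 → … (one orbit).
Cycle type of π: 9×18 + 3×18 + 1×27; total 63 cycles.
sign(π) = (−1)^{n − #cycles} = (−1)^{243−63} = (−1)^180 = +1.
Zolotarev: (109|243) = +1, matching the cycle-count sign.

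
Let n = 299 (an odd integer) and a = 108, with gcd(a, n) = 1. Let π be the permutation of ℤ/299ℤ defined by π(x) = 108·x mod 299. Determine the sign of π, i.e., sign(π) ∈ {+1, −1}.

+1

Orbit of 259 under x↦108x: [259, 165, 179, 196, 238, 289, 116]… (length divides ord_299(108)).
Decompose π into cycles: lengths [66, 66, 66, 66, 11, 11, 6, 6, 1] (9 cycles, including the fixed point 0).
n − c = 299 − 9 = 290; sign = (−1)^290 = +1.
Via Zolotarev, sign(π_{108}) = (108|299) = +1.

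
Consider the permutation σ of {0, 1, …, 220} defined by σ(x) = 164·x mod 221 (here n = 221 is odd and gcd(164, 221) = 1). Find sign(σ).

+1

Trace 112: π^k(112) = [112, 25, 122, 118, 125, 168, 148] for k=0..6.
17 cycles of lengths [16, 16, 16, 16, 16, 16, 16, 16, 16, 16, 16, 16, 16, 4, 4, 4, 1].
With 17 cycles on 221 points, sign = (−1)^{221−17} = +1.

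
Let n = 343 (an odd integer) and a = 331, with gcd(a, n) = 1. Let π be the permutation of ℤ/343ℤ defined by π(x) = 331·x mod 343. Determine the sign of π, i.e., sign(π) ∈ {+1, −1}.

+1

Trace 240: π^k(240) = [240, 207, 260, 310, 53, 50, 86] for k=0..6.
Cycle lengths of π_331 on ℤ/343ℤ: [147, 147, 21, 21, 3, 3, 1]; 7 cycles in total.
Σ(ℓ_i−1) = 343−7 = 336; sign = (−1)^336 = +1.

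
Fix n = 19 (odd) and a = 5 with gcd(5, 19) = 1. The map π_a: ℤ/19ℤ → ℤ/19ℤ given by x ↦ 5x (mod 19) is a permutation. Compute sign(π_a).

Trace 4: π^k(4) = [4, 1, 5, 6, 11, 17, 9] for k=0..6.
Decompose π into cycles: lengths [9, 9, 1] (3 cycles, including the fixed point 0).
19 − 3 = 16 transpositions; sign(π) = (−1)^16 = +1.

+1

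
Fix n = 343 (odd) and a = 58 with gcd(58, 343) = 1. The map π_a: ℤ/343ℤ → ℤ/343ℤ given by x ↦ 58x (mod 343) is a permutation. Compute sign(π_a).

+1

Orbit of 337 under x↦58x: [337, 338, 53, 330, 275, 172, 29]… (length divides ord_343(58)).
The orbit structure of x ↦ 58x mod 343: 7 orbits of sizes [147, 147, 21, 21, 3, 3, 1].
n − c = 343 − 7 = 336; sign = (−1)^336 = +1.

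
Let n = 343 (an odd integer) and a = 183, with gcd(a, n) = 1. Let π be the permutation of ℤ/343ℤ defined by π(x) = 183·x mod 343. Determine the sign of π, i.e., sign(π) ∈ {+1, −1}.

+1

Orbit of 253 under x↦183x: [253, 337, 274, 64, 50, 232, 267]… (length divides ord_343(183)).
19 cycles of lengths [49, 49, 49, 49, 49, 49, 7, 7, 7, 7, 7, 7, 1, 1, 1, 1, 1, 1, 1].
n − c = 343 − 19 = 324; sign = (−1)^324 = +1.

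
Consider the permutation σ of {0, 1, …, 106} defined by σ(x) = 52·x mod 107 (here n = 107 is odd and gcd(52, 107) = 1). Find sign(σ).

+1

Orbit of 90 under x↦52x: [90, 79, 42, 44, 41, 99, 12]… (length divides ord_107(52)).
Decompose π into cycles: lengths [53, 53, 1] (3 cycles, including the fixed point 0).
n − c = 107 − 3 = 104; sign = (−1)^104 = +1.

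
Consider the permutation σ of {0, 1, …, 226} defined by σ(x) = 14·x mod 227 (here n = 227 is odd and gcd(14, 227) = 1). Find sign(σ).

-1

Start at x=5: 5 → 70 → 72 → 100 → 38 → 78 → 184 → … (one orbit).
Cycle type of π: 226 + 1; total 2 cycles.
Σ(ℓ_i−1) = 227−2 = 225; sign = (−1)^225 = -1.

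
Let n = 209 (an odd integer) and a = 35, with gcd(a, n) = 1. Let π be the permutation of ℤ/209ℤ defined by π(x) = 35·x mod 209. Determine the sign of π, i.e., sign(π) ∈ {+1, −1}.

-1

Trace 100: π^k(100) = [100, 156, 26, 74, 82, 153, 130] for k=0..6.
6 cycles of lengths [90, 90, 10, 9, 9, 1].
n − c = 209 − 6 = 203; sign = (−1)^203 = -1.
(35|209)_J = -1 (Zolotarev's lemma cross-check).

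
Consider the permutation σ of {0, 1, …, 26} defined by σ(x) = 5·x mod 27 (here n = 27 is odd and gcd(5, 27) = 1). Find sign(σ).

-1

Orbit of 20 under x↦5x: [20, 19, 14, 16, 26, 22, 2]… (length divides ord_27(5)).
Cycle type of π: 18 + 6 + 2 + 1; total 4 cycles.
n − c = 27 − 4 = 23; sign = (−1)^23 = -1.
Via Zolotarev, sign(π_{5}) = (5|27) = -1.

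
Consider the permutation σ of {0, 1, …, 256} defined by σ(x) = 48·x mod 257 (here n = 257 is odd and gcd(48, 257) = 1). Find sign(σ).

-1

Start at x=151: 151 → 52 → 183 → 46 → 152 → 100 → 174 → … (one orbit).
The orbit structure of x ↦ 48x mod 257: 2 orbits of sizes [256, 1].
257 − 2 = 255 transpositions; sign(π) = (−1)^255 = -1.
Via Zolotarev, sign(π_{48}) = (48|257) = -1.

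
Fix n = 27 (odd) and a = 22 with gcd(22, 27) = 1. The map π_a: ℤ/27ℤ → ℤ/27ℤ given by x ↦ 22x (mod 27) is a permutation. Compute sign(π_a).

Trace 1: π^k(1) = [1, 22, 25, 10, 4, 7, 19] for k=0..6.
Cycle lengths of π_22 on ℤ/27ℤ: [9, 9, 3, 3, 1, 1, 1]; 7 cycles in total.
27 − 7 = 20 transpositions; sign(π) = (−1)^20 = +1.

+1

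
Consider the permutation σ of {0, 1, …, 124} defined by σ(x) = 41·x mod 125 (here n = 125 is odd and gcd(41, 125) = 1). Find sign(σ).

Orbit of 111 under x↦41x: [111, 51, 91, 106, 96, 61, 1]… (length divides ord_125(41)).
Cycle type of π: 25×4 + 5×4 + 1×5; total 13 cycles.
n − c = 125 − 13 = 112; sign = (−1)^112 = +1.
Zolotarev: (41|125) = +1, matching the cycle-count sign.

+1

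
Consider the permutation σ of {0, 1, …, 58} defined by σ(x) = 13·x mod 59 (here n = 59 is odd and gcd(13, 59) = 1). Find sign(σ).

Trace 3: π^k(3) = [3, 39, 35, 42, 15, 18, 57] for k=0..6.
Decompose π into cycles: lengths [58, 1] (2 cycles, including the fixed point 0).
sign(π) = (−1)^{n − #cycles} = (−1)^{59−2} = (−1)^57 = -1.

-1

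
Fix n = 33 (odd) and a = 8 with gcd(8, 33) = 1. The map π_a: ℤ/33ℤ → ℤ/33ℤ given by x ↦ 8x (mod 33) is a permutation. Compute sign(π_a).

Orbit of 8 under x↦8x: [8, 31, 17, 4, 32, 25, 2]… (length divides ord_33(8)).
Cycle lengths of π_8 on ℤ/33ℤ: [10, 10, 10, 2, 1]; 5 cycles in total.
sign(π) = (−1)^{n − #cycles} = (−1)^{33−5} = (−1)^28 = +1.
Check: (8/33) = +1 by Zolotarev.

+1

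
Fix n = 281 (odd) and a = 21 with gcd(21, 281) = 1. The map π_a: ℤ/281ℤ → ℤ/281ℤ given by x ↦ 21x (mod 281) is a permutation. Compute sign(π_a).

-1

Trace 105: π^k(105) = [105, 238, 221, 145, 235, 158, 227] for k=0..6.
π_21 has 2 disjoint cycles with lengths [280, 1] on {0,…,280}.
281 − 2 = 279 transpositions; sign(π) = (−1)^279 = -1.
Check: (21/281) = -1 by Zolotarev.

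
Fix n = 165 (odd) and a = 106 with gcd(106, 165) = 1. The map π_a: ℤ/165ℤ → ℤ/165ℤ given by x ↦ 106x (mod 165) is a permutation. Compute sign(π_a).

-1

Trace 16: π^k(16) = [16, 46, 91, 76, 136, 61, 31] for k=0..6.
π_106 has 30 disjoint cycles with lengths [10, 10, 10, 10, 10, 10, 10, 10, 10, 10, 10, 10, 10, 10, 10, 1, 1, 1, 1, 1, 1, 1, 1, 1, 1, 1, 1, 1, 1, 1] on {0,…,164}.
30 cycles on 165: each ℓ→(−1)^(ℓ−1), product (−1)^135 = -1.
The Jacobi symbol (106|165) = -1 (Zolotarev) agrees.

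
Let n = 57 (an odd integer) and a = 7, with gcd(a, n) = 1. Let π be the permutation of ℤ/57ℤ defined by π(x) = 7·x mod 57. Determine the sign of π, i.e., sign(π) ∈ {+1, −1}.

Trace 7: π^k(7) = [7, 49, 1] for k=0..2.
Cycle type of π: 3×18 + 1×3; total 21 cycles.
n − c = 57 − 21 = 36; sign = (−1)^36 = +1.
Check: (7/57) = +1 by Zolotarev.

+1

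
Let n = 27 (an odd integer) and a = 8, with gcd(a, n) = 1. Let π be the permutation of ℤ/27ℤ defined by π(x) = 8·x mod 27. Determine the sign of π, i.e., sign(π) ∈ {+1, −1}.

-1

Orbit of 17 under x↦8x: [17, 1, 8, 10, 26, 19]… (length divides ord_27(8)).
The orbit structure of x ↦ 8x mod 27: 8 orbits of sizes [6, 6, 6, 2, 2, 2, 2, 1].
n − c = 27 − 8 = 19; sign = (−1)^19 = -1.
Via Zolotarev, sign(π_{8}) = (8|27) = -1.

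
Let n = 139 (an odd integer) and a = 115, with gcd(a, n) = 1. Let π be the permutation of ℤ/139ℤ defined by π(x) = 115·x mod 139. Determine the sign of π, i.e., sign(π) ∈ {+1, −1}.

Orbit of 108 under x↦115x: [108, 49, 75, 7, 110, 1, 115]… (length divides ord_139(115)).
The orbit structure of x ↦ 115x mod 139: 2 orbits of sizes [138, 1].
2 cycles on 139: each ℓ→(−1)^(ℓ−1), product (−1)^137 = -1.
The Jacobi symbol (115|139) = -1 (Zolotarev) agrees.

-1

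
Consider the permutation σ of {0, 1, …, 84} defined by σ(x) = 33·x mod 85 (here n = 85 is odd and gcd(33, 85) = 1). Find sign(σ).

Start at x=67: 67 → 1 → 33 → 69 → 67 (one orbit).
26 cycles of lengths [4, 4, 4, 4, 4, 4, 4, 4, 4, 4, 4, 4, 4, 4, 4, 4, 4, 2, 2, 2, 2, 2, 2, 2, 2, 1].
sign(π) = (−1)^{n − #cycles} = (−1)^{85−26} = (−1)^59 = -1.
Zolotarev: (33|85) = -1, matching the cycle-count sign.

-1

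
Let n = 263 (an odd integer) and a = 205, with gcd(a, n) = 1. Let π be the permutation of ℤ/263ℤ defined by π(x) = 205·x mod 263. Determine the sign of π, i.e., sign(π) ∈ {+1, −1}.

+1

Trace 223: π^k(223) = [223, 216, 96, 218, 243, 108, 48] for k=0..6.
3 cycles of lengths [131, 131, 1].
3 cycles on 263: each ℓ→(−1)^(ℓ−1), product (−1)^260 = +1.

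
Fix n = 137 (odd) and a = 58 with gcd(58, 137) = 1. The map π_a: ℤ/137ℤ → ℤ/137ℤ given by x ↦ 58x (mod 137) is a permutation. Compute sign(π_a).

Trace 56: π^k(56) = [56, 97, 9, 111, 136, 79, 61] for k=0..6.
The orbit structure of x ↦ 58x mod 137: 2 orbits of sizes [136, 1].
137 − 2 = 135 transpositions; sign(π) = (−1)^135 = -1.
Check: (58/137) = -1 by Zolotarev.

-1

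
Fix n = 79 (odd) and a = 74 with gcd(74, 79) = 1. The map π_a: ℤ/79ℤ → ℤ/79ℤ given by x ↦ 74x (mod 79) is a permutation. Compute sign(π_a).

Trace 25: π^k(25) = [25, 33, 72, 35, 62, 6, 49] for k=0..6.
Cycle type of π: 78 + 1; total 2 cycles.
2 cycles on 79: each ℓ→(−1)^(ℓ−1), product (−1)^77 = -1.
The Jacobi symbol (74|79) = -1 (Zolotarev) agrees.

-1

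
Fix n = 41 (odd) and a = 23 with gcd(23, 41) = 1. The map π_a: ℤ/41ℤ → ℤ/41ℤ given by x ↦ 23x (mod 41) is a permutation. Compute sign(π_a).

+1

Trace 18: π^k(18) = [18, 4, 10, 25, 1, 23, 37] for k=0..6.
The orbit structure of x ↦ 23x mod 41: 5 orbits of sizes [10, 10, 10, 10, 1].
41 − 5 = 36 transpositions; sign(π) = (−1)^36 = +1.
(23|41)_J = +1 (Zolotarev's lemma cross-check).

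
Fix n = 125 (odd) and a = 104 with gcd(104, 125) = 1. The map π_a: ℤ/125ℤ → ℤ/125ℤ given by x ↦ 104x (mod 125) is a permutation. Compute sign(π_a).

+1

Start at x=6: 6 → 124 → 21 → 59 → 11 → 19 → 101 → … (one orbit).
π_104 has 7 disjoint cycles with lengths [50, 50, 10, 10, 2, 2, 1] on {0,…,124}.
sign(π) = (−1)^{n − #cycles} = (−1)^{125−7} = (−1)^118 = +1.
Check: (104/125) = +1 by Zolotarev.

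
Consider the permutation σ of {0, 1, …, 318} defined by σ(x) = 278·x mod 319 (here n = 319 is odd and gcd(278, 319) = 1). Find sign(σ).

-1

Orbit of 302 under x↦278x: [302, 59, 133, 289, 273, 291, 191]… (length divides ord_319(278)).
Decompose π into cycles: lengths [20, 20, 20, 20, 20, 20, 20, 20, 20, 20, 20, 20, 20, 20, 5, 5, 4, 4, 4, 4, 4, 4, 4, 1] (24 cycles, including the fixed point 0).
Σ(ℓ_i−1) = 319−24 = 295; sign = (−1)^295 = -1.
Zolotarev: (278|319) = -1, matching the cycle-count sign.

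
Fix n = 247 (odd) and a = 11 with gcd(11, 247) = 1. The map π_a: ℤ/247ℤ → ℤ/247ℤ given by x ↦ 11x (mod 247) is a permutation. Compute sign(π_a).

-1

Orbit of 7 under x↦11x: [7, 77, 106, 178, 229, 49, 45]… (length divides ord_247(11)).
π_11 has 26 disjoint cycles with lengths [12, 12, 12, 12, 12, 12, 12, 12, 12, 12, 12, 12, 12, 12, 12, 12, 12, 12, 12, 3, 3, 3, 3, 3, 3, 1] on {0,…,246}.
With 26 cycles on 247 points, sign = (−1)^{247−26} = -1.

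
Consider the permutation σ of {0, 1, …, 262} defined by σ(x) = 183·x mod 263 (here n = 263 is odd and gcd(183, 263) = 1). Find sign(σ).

+1

Start at x=258: 258 → 137 → 86 → 221 → 204 → 249 → 68 → … (one orbit).
Cycle lengths of π_183 on ℤ/263ℤ: [131, 131, 1]; 3 cycles in total.
sign(π) = (−1)^{n − #cycles} = (−1)^{263−3} = (−1)^260 = +1.
(183|263)_J = +1 (Zolotarev's lemma cross-check).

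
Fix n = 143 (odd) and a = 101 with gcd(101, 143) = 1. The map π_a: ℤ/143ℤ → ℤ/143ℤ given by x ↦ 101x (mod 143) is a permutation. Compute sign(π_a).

-1

Trace 1: π^k(1) = [1, 101, 48, 129, 16, 43, 53] for k=0..6.
π_101 has 8 disjoint cycles with lengths [30, 30, 30, 30, 10, 6, 6, 1] on {0,…,142}.
8 cycles on 143: each ℓ→(−1)^(ℓ−1), product (−1)^135 = -1.
The Jacobi symbol (101|143) = -1 (Zolotarev) agrees.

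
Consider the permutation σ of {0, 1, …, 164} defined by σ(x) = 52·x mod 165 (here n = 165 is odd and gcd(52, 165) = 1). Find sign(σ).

Orbit of 43 under x↦52x: [43, 91, 112, 49, 73, 1, 52]… (length divides ord_165(52)).
Cycle type of π: 20×6 + 10×3 + 4×3 + 1×3; total 15 cycles.
Σ(ℓ_i−1) = 165−15 = 150; sign = (−1)^150 = +1.

+1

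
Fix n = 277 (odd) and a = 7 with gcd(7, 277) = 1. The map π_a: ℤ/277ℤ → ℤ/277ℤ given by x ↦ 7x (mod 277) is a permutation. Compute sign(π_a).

Start at x=63: 63 → 164 → 40 → 3 → 21 → 147 → 198 → … (one orbit).
Cycle type of π: 138×2 + 1; total 3 cycles.
With 3 cycles on 277 points, sign = (−1)^{277−3} = +1.
Via Zolotarev, sign(π_{7}) = (7|277) = +1.

+1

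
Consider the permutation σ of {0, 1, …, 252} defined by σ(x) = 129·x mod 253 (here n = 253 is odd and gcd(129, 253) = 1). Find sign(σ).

Start at x=192: 192 → 227 → 188 → 217 → 163 → 28 → 70 → … (one orbit).
The orbit structure of x ↦ 129x mod 253: 5 orbits of sizes [110, 110, 22, 10, 1].
Σ(ℓ_i−1) = 253−5 = 248; sign = (−1)^248 = +1.
Via Zolotarev, sign(π_{129}) = (129|253) = +1.

+1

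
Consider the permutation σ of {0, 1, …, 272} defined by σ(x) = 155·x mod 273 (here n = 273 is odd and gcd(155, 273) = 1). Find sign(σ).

-1

Start at x=1: 1 → 155 → 1 (one orbit).
Cycle lengths of π_155 on ℤ/273ℤ: [2, 2, 2, 2, 2, 2, 2, 2, 2, 2, 2, 2, 2, 2, 2, 2, 2, 2, 2, 2, 2, 2, 2, 2, 2, 2, 2, 2, 2, 2, 2, 2, 2, 2, 2, 2, 2, 2, 2, 2, 2, 2, 2, 2, 2, 2, 2, 2, 2, 2, 2, 2, 2, 2, 2, 2, 2, 2, 2, 2, 2, 2, 2, 2, 2, 2, 2, 2, 2, 2, 2, 2, 2, 2, 2, 2, 2, 2, 2, 2, 2, 2, 2, 2, 2, 2, 2, 2, 2, 2, 2, 2, 2, 2, 2, 2, 2, 2, 2, 2, 2, 2, 2, 2, 2, 2, 2, 2, 2, 2, 2, 2, 2, 2, 2, 2, 2, 2, 2, 2, 2, 2, 2, 2, 2, 2, 2, 2, 2, 2, 2, 2, 2, 1, 1, 1, 1, 1, 1, 1]; 140 cycles in total.
273 − 140 = 133 transpositions; sign(π) = (−1)^133 = -1.
Via Zolotarev, sign(π_{155}) = (155|273) = -1.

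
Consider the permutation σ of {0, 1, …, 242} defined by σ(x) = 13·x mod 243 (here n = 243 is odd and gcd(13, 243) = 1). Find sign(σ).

+1

Orbit of 85 under x↦13x: [85, 133, 28, 121, 115, 37, 238]… (length divides ord_243(13)).
Cycle type of π: 81×2 + 27×2 + 9×2 + 3×2 + 1×3; total 11 cycles.
243 − 11 = 232 transpositions; sign(π) = (−1)^232 = +1.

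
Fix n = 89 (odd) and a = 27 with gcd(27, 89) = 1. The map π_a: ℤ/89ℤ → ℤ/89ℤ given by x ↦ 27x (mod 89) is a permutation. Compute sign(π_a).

-1

Start at x=49: 49 → 77 → 32 → 63 → 10 → 3 → 81 → … (one orbit).
2 cycles of lengths [88, 1].
Σ(ℓ_i−1) = 89−2 = 87; sign = (−1)^87 = -1.
The Jacobi symbol (27|89) = -1 (Zolotarev) agrees.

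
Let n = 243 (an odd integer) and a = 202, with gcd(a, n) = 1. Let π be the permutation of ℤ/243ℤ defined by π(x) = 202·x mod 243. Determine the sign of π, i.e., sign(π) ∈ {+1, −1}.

+1

Start at x=223: 223 → 91 → 157 → 124 → 19 → 193 → 106 → … (one orbit).
The orbit structure of x ↦ 202x mod 243: 11 orbits of sizes [81, 81, 27, 27, 9, 9, 3, 3, 1, 1, 1].
n − c = 243 − 11 = 232; sign = (−1)^232 = +1.
Zolotarev: (202|243) = +1, matching the cycle-count sign.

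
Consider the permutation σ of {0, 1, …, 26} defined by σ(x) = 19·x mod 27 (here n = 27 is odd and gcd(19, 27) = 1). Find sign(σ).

+1

Trace 1: π^k(1) = [1, 19, 10] for k=0..2.
15 cycles of lengths [3, 3, 3, 3, 3, 3, 1, 1, 1, 1, 1, 1, 1, 1, 1].
With 15 cycles on 27 points, sign = (−1)^{27−15} = +1.
The Jacobi symbol (19|27) = +1 (Zolotarev) agrees.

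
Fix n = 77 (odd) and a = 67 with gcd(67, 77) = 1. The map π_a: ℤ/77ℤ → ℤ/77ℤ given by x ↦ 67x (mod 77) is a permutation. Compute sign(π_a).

+1

Trace 67: π^k(67) = [67, 23, 1] for k=0..2.
The orbit structure of x ↦ 67x mod 77: 33 orbits of sizes [3, 3, 3, 3, 3, 3, 3, 3, 3, 3, 3, 3, 3, 3, 3, 3, 3, 3, 3, 3, 3, 3, 1, 1, 1, 1, 1, 1, 1, 1, 1, 1, 1].
n − c = 77 − 33 = 44; sign = (−1)^44 = +1.
Check: (67/77) = +1 by Zolotarev.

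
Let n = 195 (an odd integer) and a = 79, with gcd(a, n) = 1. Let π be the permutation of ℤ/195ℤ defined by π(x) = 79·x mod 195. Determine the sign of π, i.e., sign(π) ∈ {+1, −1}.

Start at x=79: 79 → 1 → 79 (one orbit).
π_79 has 117 disjoint cycles with lengths [2, 2, 2, 2, 2, 2, 2, 2, 2, 2, 2, 2, 2, 2, 2, 2, 2, 2, 2, 2, 2, 2, 2, 2, 2, 2, 2, 2, 2, 2, 2, 2, 2, 2, 2, 2, 2, 2, 2, 2, 2, 2, 2, 2, 2, 2, 2, 2, 2, 2, 2, 2, 2, 2, 2, 2, 2, 2, 2, 2, 2, 2, 2, 2, 2, 2, 2, 2, 2, 2, 2, 2, 2, 2, 2, 2, 2, 2, 1, 1, 1, 1, 1, 1, 1, 1, 1, 1, 1, 1, 1, 1, 1, 1, 1, 1, 1, 1, 1, 1, 1, 1, 1, 1, 1, 1, 1, 1, 1, 1, 1, 1, 1, 1, 1, 1, 1] on {0,…,194}.
sign(π) = (−1)^{n − #cycles} = (−1)^{195−117} = (−1)^78 = +1.
Check: (79/195) = +1 by Zolotarev.

+1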